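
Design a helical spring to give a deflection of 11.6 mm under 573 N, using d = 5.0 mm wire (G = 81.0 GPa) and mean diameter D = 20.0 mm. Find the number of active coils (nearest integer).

16

Required rate k = F/δ = 573/11.6 = 49.397 N/mm
N_a = Gd⁴/(8D³k) = (81.0×10³ × 5.0⁴)/(8 × 20.0³ × 49.397)
    = 5.0625e+07 / 3.16138e+06 = 16.01 → 16 coils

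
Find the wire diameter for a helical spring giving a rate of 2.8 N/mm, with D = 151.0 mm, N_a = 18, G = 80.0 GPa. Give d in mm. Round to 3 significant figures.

11.5 mm

d = (8D³N_a·k / G)^(1/4) = (8·151.0³·18·2.8 / (80.0×10³))^0.25
  = (17352)^0.25 = 11.4773 mm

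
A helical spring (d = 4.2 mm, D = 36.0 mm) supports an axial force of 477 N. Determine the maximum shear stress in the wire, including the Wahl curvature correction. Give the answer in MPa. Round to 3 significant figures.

691 MPa

Spring index C = D/d = 36.0/4.2 = 8.5714
K_W = (4C−1)/(4C−4) + 0.615/C = 33.286/30.286 + 0.0717 = 1.1708
τ₀ = 8FD/(πd³) = 8·477·36.0/(π·4.2³) = 137376/232.75 = 590.22 MPa
τ_max = K·τ₀ = 1.1708 × 590.22 = 691.03 MPa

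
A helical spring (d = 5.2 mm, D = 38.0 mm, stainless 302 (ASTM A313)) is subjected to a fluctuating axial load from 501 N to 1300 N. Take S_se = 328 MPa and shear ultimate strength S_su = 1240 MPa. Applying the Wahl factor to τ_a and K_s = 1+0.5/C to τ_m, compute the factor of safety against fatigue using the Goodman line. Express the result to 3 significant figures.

C = D/d = 38.0/5.2 = 7.3077; K_W = (4C−1)/(4C−4)+0.615/C = 1.2031; K_s = 1+0.5/C = 1.0684
F_a = (F_max−F_min)/2 = 399.5 N; F_m = (F_max+F_min)/2 = 900.5 N
τ_a = K_W·8F_aD/(πd³) = 1.2031 × 274.94 = 330.76 MPa
τ_m = K_s·8F_mD/(πd³) = 1.0684 × 619.72 = 662.12 MPa
Goodman: 1/n_f = τ_a/S_se + τ_m/S_su = 330.76/328 + 662.12/1240 = 1.00843 + 0.53397 = 1.5424
n_f = 1/1.5424 = 0.6483

0.648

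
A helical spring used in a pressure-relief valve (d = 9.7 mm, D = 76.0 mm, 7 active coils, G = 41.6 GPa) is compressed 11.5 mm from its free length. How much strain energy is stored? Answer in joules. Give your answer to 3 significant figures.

k = Gd⁴/(8D³N_a) = (41.6×10³)(9.7⁴)/(8·76.0³·7) = 14.981 N/mm
U = ½kδ² = 0.5 × 14.981 × 11.5² = 990.64 N·mm = 0.99064 J

0.991 J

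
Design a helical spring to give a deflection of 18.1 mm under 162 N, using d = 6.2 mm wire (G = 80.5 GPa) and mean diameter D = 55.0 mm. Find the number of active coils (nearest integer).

10

Required rate k = F/δ = 162/18.1 = 8.9503 N/mm
N_a = Gd⁴/(8D³k) = (80.5×10³ × 6.2⁴)/(8 × 55.0³ × 8.9503)
    = 1.1895e+08 / 1.19128e+07 = 9.985 → 10 coils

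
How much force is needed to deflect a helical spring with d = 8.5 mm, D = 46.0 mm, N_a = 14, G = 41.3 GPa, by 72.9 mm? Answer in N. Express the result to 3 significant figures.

1440 N

k = Gd⁴/(8D³N_a) = (41.3×10³)(8.5⁴)/(8·46.0³·14) = 19.776 N/mm
F = k·δ = 19.776 × 72.9 = 1441.7 N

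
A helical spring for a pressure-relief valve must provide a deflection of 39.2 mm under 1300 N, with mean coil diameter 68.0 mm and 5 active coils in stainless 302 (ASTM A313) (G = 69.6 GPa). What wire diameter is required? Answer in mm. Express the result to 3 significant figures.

Required rate k = F/δ = 1300/39.2 = 33.163 N/mm
d = (8D³N_a·k / G)^(1/4) = (8·68.0³·5·33.163 / (69.6×10³))^0.25
  = (5992.9)^0.25 = 8.7985 mm

8.80 mm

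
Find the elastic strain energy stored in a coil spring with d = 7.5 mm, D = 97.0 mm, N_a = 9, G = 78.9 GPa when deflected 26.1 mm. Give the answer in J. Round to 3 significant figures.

k = Gd⁴/(8D³N_a) = (78.9×10³)(7.5⁴)/(8·97.0³·9) = 3.799 N/mm
U = ½kδ² = 0.5 × 3.799 × 26.1² = 1294 N·mm = 1.294 J

1.29 J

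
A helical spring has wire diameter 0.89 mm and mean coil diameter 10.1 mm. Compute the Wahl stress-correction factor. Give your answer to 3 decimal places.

C = D/d = 10.1/0.89 = 11.3483
K_W = (4C−1)/(4C−4) + 0.615/C = 44.393/41.393 + 0.0542 = 1.1267

1.127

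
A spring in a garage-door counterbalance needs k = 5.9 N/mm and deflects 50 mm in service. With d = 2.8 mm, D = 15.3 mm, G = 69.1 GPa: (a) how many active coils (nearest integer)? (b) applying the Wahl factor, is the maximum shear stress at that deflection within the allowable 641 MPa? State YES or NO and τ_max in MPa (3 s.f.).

N_a = Gd⁴/(8D³k) = (69.1×10³)(2.8⁴)/(8·15.3³·5.9) = 25.12 → N_a = 25
Actual rate k = Gd⁴/(8D³·25) = 5.9293 N/mm
Working load F = kδ = 5.9293·50 = 296.47 N
C = 15.3/2.8 = 5.4643; K_W = (4C−1)/(4C−4)+0.615/C = 1.2805
τ_max = K_W·8FD/(πd³) = 1.2805·526.18 = 673.8 MPa
τ_max > 641 MPa → exceeds allowable

(a) 25 coils; (b) NO, τ_max = 674 MPa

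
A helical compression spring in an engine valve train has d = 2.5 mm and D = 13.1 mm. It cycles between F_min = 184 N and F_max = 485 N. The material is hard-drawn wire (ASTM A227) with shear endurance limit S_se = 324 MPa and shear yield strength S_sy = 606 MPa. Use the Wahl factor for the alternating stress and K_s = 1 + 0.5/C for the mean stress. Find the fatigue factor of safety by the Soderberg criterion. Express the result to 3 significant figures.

C = D/d = 13.1/2.5 = 5.2400; K_W = (4C−1)/(4C−4)+0.615/C = 1.2943; K_s = 1+0.5/C = 1.0954
F_a = (F_max−F_min)/2 = 150.5 N; F_m = (F_max+F_min)/2 = 334.5 N
τ_a = K_W·8F_aD/(πd³) = 1.2943 × 321.31 = 415.86 MPa
τ_m = K_s·8F_mD/(πd³) = 1.0954 × 714.15 = 782.29 MPa
Soderberg: 1/n_f = τ_a/S_se + τ_m/S_sy = 415.86/324 + 782.29/606 = 1.28352 + 1.29091 = 2.5744
n_f = 1/2.5744 = 0.3884

0.388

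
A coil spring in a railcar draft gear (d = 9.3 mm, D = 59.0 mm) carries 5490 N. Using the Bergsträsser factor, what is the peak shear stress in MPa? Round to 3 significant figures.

1250 MPa

Spring index C = D/d = 59.0/9.3 = 6.3441
K_B = (4C+2)/(4C−3) = 27.376/22.376 = 1.2235
τ₀ = 8FD/(πd³) = 8·5490·59.0/(π·9.3³) = 2.59128e+06/2527 = 1025.5 MPa
τ_max = K·τ₀ = 1.2235 × 1025.5 = 1254.6 MPa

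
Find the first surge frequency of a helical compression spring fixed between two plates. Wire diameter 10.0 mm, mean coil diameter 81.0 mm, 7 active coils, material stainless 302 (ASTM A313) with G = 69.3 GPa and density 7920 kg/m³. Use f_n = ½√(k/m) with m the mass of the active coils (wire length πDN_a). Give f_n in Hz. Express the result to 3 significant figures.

k = Gd⁴/(8D³N_a) = (69.3×10³)(10.0⁴)/(8·81.0³·7) = 23.286 N/mm = 23286 N/m
Wire length L = πDN_a = π·81.0·7 = 1781.3 mm
m = ρ·(πd²/4)·L = 7920 × 78.54×10⁻⁶ m² × 1.7813 m = 1.108 kg
f_n = ½√(k/m) = 0.5·√(23286/1.108) = 0.5·√(21016) = 72.484 Hz

72.5 Hz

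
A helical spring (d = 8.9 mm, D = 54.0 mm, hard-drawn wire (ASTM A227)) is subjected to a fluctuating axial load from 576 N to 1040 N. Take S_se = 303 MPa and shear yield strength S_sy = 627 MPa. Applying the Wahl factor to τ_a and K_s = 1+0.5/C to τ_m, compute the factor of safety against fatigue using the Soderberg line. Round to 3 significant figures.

C = D/d = 54.0/8.9 = 6.0674; K_W = (4C−1)/(4C−4)+0.615/C = 1.2494; K_s = 1+0.5/C = 1.0824
F_a = (F_max−F_min)/2 = 232 N; F_m = (F_max+F_min)/2 = 808 N
τ_a = K_W·8F_aD/(πd³) = 1.2494 × 45.253 = 56.538 MPa
τ_m = K_s·8F_mD/(πd³) = 1.0824 × 157.61 = 170.59 MPa
Soderberg: 1/n_f = τ_a/S_se + τ_m/S_sy = 56.538/303 + 170.59/627 = 0.18659 + 0.27208 = 0.45868
n_f = 1/0.45868 = 2.18

2.18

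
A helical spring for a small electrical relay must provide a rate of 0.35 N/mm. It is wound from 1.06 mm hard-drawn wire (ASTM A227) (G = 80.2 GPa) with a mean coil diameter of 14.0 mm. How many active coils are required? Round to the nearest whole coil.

N_a = Gd⁴/(8D³k) = (80.2×10³ × 1.06⁴)/(8 × 14.0³ × 0.35)
    = 101251 / 7683.2 = 13.18 → 13 coils

13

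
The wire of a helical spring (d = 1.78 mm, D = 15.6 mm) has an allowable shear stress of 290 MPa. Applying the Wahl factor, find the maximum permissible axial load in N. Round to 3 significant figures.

C = D/d = 15.6/1.78 = 8.7640
K_W = (4C−1)/(4C−4) + 0.615/C = 34.056/31.056 + 0.0702 = 1.1668
τ_max = K·8FD/(πd³) → F_max = τ_allow·πd³/(8DK)
F_max = 290·π·1.78³/(8·15.6·1.1668) = 5138.2/145.61 = 35.286 N

35.3 N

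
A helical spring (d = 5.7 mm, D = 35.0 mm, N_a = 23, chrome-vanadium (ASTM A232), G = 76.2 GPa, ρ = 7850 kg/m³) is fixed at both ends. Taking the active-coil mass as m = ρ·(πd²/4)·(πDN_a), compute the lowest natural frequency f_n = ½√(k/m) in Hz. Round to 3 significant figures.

70.9 Hz

k = Gd⁴/(8D³N_a) = (76.2×10³)(5.7⁴)/(8·35.0³·23) = 10.196 N/mm = 10196 N/m
Wire length L = πDN_a = π·35.0·23 = 2529 mm
m = ρ·(πd²/4)·L = 7850 × 25.518×10⁻⁶ m² × 2.529 m = 0.50659 kg
f_n = ½√(k/m) = 0.5·√(10196/0.50659) = 0.5·√(20127) = 70.935 Hz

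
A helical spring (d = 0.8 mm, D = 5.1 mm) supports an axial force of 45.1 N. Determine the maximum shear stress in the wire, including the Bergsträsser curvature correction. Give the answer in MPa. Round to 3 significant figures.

1400 MPa

Spring index C = D/d = 5.1/0.8 = 6.3750
K_B = (4C+2)/(4C−3) = 27.500/22.500 = 1.2222
τ₀ = 8FD/(πd³) = 8·45.1·5.1/(π·0.8³) = 1840.08/1.6085 = 1144 MPa
τ_max = K·τ₀ = 1.2222 × 1144 = 1398.2 MPa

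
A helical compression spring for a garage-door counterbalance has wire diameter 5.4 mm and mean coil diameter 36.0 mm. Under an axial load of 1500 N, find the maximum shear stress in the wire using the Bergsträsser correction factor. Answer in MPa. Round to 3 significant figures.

Spring index C = D/d = 36.0/5.4 = 6.6667
K_B = (4C+2)/(4C−3) = 28.667/23.667 = 1.2113
τ₀ = 8FD/(πd³) = 8·1500·36.0/(π·5.4³) = 432000/494.69 = 873.28 MPa
τ_max = K·τ₀ = 1.2113 × 873.28 = 1057.8 MPa

1060 MPa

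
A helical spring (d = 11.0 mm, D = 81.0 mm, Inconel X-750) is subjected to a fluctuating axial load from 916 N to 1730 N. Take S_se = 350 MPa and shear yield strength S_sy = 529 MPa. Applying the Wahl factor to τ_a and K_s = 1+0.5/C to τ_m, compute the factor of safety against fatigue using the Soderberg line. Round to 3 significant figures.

1.59

C = D/d = 81.0/11.0 = 7.3636; K_W = (4C−1)/(4C−4)+0.615/C = 1.2014; K_s = 1+0.5/C = 1.0679
F_a = (F_max−F_min)/2 = 407 N; F_m = (F_max+F_min)/2 = 1323 N
τ_a = K_W·8F_aD/(πd³) = 1.2014 × 63.073 = 75.774 MPa
τ_m = K_s·8F_mD/(πd³) = 1.0679 × 205.03 = 218.95 MPa
Soderberg: 1/n_f = τ_a/S_se + τ_m/S_sy = 75.774/350 + 218.95/529 = 0.21650 + 0.41389 = 0.63038
n_f = 1/0.63038 = 1.586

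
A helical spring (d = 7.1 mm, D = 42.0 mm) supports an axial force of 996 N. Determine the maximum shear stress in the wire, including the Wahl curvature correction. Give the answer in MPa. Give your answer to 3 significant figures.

Spring index C = D/d = 42.0/7.1 = 5.9155
K_W = (4C−1)/(4C−4) + 0.615/C = 22.662/19.662 + 0.1040 = 1.2565
τ₀ = 8FD/(πd³) = 8·996·42.0/(π·7.1³) = 334656/1124.4 = 297.63 MPa
τ_max = K·τ₀ = 1.2565 × 297.63 = 373.98 MPa

374 MPa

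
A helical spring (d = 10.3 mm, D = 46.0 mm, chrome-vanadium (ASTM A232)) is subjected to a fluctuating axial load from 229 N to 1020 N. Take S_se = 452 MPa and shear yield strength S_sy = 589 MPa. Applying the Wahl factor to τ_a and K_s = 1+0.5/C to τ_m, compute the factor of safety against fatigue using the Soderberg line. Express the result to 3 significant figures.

C = D/d = 46.0/10.3 = 4.4660; K_W = (4C−1)/(4C−4)+0.615/C = 1.3541; K_s = 1+0.5/C = 1.1120
F_a = (F_max−F_min)/2 = 395.5 N; F_m = (F_max+F_min)/2 = 624.5 N
τ_a = K_W·8F_aD/(πd³) = 1.3541 × 42.397 = 57.409 MPa
τ_m = K_s·8F_mD/(πd³) = 1.1120 × 66.945 = 74.44 MPa
Soderberg: 1/n_f = τ_a/S_se + τ_m/S_sy = 57.409/452 + 74.44/589 = 0.12701 + 0.12638 = 0.2534
n_f = 1/0.2534 = 3.946

3.95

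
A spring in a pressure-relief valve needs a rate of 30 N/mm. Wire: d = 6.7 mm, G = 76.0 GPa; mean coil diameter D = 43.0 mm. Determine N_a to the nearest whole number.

8

N_a = Gd⁴/(8D³k) = (76.0×10³ × 6.7⁴)/(8 × 43.0³ × 30)
    = 1.53149e+08 / 1.90817e+07 = 8.026 → 8 coils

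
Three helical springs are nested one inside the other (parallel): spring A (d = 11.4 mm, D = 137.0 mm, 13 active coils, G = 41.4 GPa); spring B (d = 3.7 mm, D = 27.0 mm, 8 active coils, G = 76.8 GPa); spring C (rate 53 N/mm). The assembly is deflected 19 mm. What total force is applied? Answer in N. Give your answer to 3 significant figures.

1270 N

k_A = Gd⁴/(8D³N_a) = (41.4×10³)(11.4⁴)/(8·137.0³·13) = 2.6147 N/mm
k_B = Gd⁴/(8D³N_a) = (76.8×10³)(3.7⁴)/(8·27.0³·8) = 11.426 N/mm
Parallel: k_eq = 2.6147 + 11.426 + 53 = 67.041 N/mm
F = k_eq·δ = 67.041·19 = 1273.8 N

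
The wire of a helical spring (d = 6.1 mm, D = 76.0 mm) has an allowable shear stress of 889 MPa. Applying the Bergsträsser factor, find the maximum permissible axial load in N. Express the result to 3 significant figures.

942 N

C = D/d = 76.0/6.1 = 12.4590
K_B = (4C+2)/(4C−3) = 51.836/46.836 = 1.1068
τ_max = K·8FD/(πd³) → F_max = τ_allow·πd³/(8DK)
F_max = 889·π·6.1³/(8·76.0·1.1068) = 6.3393e+05/672.91 = 942.08 N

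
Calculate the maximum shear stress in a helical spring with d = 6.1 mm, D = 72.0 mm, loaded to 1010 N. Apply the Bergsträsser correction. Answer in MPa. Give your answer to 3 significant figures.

908 MPa

Spring index C = D/d = 72.0/6.1 = 11.8033
K_B = (4C+2)/(4C−3) = 49.213/44.213 = 1.1131
τ₀ = 8FD/(πd³) = 8·1010·72.0/(π·6.1³) = 581760/713.08 = 815.84 MPa
τ_max = K·τ₀ = 1.1131 × 815.84 = 908.1 MPa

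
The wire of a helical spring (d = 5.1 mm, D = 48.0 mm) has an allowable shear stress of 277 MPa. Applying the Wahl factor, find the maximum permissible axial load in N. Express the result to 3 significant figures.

C = D/d = 48.0/5.1 = 9.4118
K_W = (4C−1)/(4C−4) + 0.615/C = 36.647/33.647 + 0.0653 = 1.1545
τ_max = K·8FD/(πd³) → F_max = τ_allow·πd³/(8DK)
F_max = 277·π·5.1³/(8·48.0·1.1545) = 1.1544e+05/443.33 = 260.38 N

260 N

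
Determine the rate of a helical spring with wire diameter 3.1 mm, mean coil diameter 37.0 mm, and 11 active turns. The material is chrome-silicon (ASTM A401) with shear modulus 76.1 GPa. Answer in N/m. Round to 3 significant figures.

k = Gd⁴/(8D³N_a) = (76.1×10³ × 3.1⁴) / (8 × 37.0³ × 11)
  = 7.02799e+06 / 4.45746e+06 = 1.5767 N/mm = 1576.7 N/m

1580 N/m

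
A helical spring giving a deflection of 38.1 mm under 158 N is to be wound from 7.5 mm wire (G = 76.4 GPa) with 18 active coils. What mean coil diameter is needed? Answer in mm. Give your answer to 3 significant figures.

Required rate k = F/δ = 158/38.1 = 4.147 N/mm
D = (Gd⁴/(8N_a·k))^(1/3) = (76.4×10³·7.5⁴/(8·18·4.147))^(1/3)
  = (404803)^(1/3) = 73.9744 mm

74.0 mm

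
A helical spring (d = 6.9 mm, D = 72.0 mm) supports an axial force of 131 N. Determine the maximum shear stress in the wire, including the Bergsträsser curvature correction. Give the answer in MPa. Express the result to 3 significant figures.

82.5 MPa

Spring index C = D/d = 72.0/6.9 = 10.4348
K_B = (4C+2)/(4C−3) = 43.739/38.739 = 1.1291
τ₀ = 8FD/(πd³) = 8·131·72.0/(π·6.9³) = 75456/1032 = 73.113 MPa
τ_max = K·τ₀ = 1.1291 × 73.113 = 82.55 MPa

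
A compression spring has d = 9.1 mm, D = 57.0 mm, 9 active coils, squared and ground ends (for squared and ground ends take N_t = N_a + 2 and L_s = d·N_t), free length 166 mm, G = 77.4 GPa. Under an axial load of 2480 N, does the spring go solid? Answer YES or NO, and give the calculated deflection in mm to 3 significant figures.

NO, δ = 62.3 mm

k = Gd⁴/(8D³N_a) = (77.4×10³)(9.1⁴)/(8·57.0³·9) = 39.806 N/mm
N_t = 11; L_s = 9.1·11 = 100.1 mm; δ_solid = L₀ − L_s = 166 − 100.1 = 65.9 mm
δ = F/k = 2480/39.806 = 62.302 mm
δ < δ_solid → spring does not go solid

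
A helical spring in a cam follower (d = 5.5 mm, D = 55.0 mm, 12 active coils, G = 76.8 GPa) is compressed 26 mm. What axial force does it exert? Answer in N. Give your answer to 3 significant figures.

114 N

k = Gd⁴/(8D³N_a) = (76.8×10³)(5.5⁴)/(8·55.0³·12) = 4.4 N/mm
F = k·δ = 4.4 × 26 = 114.4 N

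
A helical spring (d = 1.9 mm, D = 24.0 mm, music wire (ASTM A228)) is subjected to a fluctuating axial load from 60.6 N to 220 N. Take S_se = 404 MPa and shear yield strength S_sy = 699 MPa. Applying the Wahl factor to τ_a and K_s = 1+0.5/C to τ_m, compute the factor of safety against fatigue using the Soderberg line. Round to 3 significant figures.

0.262

C = D/d = 24.0/1.9 = 12.6316; K_W = (4C−1)/(4C−4)+0.615/C = 1.1132; K_s = 1+0.5/C = 1.0396
F_a = (F_max−F_min)/2 = 79.7 N; F_m = (F_max+F_min)/2 = 140.3 N
τ_a = K_W·8F_aD/(πd³) = 1.1132 × 710.15 = 790.51 MPa
τ_m = K_s·8F_mD/(πd³) = 1.0396 × 1250.1 = 1299.6 MPa
Soderberg: 1/n_f = τ_a/S_se + τ_m/S_sy = 790.51/404 + 1299.6/699 = 1.95672 + 1.85922 = 3.8159
n_f = 1/3.8159 = 0.2621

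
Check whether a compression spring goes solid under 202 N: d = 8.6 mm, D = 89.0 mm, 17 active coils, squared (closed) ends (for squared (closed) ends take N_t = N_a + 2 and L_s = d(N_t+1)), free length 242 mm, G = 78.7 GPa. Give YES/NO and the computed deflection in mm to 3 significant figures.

NO, δ = 45.0 mm

k = Gd⁴/(8D³N_a) = (78.7×10³)(8.6⁴)/(8·89.0³·17) = 4.4901 N/mm
N_t = 19; L_s = 8.6·20 = 172 mm; δ_solid = L₀ − L_s = 242 − 172 = 70 mm
δ = F/k = 202/4.4901 = 44.987 mm
δ < δ_solid → spring does not go solid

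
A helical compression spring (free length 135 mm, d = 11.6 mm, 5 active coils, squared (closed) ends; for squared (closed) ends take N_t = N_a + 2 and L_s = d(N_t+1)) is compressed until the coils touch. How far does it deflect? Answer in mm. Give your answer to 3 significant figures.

N_t = 7; L_s = 11.6·8 = 92.8 mm
δ_solid = L₀ − L_s = 135 − 92.8 = 42.2 mm

42.2 mm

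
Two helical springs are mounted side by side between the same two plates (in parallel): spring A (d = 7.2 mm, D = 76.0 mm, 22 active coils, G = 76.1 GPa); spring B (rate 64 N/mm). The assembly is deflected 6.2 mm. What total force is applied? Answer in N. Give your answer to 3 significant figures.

413 N

k_A = Gd⁴/(8D³N_a) = (76.1×10³)(7.2⁴)/(8·76.0³·22) = 2.647 N/mm
Parallel: k_eq = 2.647 + 64 = 66.647 N/mm
F = k_eq·δ = 66.647·6.2 = 413.21 N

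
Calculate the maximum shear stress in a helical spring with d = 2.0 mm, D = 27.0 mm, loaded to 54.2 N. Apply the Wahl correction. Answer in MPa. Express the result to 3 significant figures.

515 MPa

Spring index C = D/d = 27.0/2.0 = 13.5000
K_W = (4C−1)/(4C−4) + 0.615/C = 53.000/50.000 + 0.0456 = 1.1056
τ₀ = 8FD/(πd³) = 8·54.2·27.0/(π·2.0³) = 11707.2/25.133 = 465.81 MPa
τ_max = K·τ₀ = 1.1056 × 465.81 = 514.98 MPa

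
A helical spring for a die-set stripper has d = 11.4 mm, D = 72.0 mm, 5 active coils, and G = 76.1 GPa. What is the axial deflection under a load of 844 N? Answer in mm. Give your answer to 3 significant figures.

k = Gd⁴/(8D³N_a) = (76.1×10³)(11.4⁴)/(8·72.0³·5) = 86.089 N/mm
δ = F/k = 844 / 86.089 = 9.8038 mm

9.80 mm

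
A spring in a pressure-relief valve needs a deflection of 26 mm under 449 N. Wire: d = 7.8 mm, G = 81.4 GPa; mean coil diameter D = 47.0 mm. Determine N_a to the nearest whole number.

Required rate k = F/δ = 449/26 = 17.269 N/mm
N_a = Gd⁴/(8D³k) = (81.4×10³ × 7.8⁴)/(8 × 47.0³ × 17.269)
    = 3.01303e+08 / 1.43435e+07 = 21.01 → 21 coils

21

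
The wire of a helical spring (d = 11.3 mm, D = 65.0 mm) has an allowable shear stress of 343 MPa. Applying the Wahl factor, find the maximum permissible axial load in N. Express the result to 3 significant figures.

C = D/d = 65.0/11.3 = 5.7522
K_W = (4C−1)/(4C−4) + 0.615/C = 22.009/19.009 + 0.1069 = 1.2647
τ_max = K·8FD/(πd³) → F_max = τ_allow·πd³/(8DK)
F_max = 343·π·11.3³/(8·65.0·1.2647) = 1.5548e+06/657.66 = 2364.2 N

2360 N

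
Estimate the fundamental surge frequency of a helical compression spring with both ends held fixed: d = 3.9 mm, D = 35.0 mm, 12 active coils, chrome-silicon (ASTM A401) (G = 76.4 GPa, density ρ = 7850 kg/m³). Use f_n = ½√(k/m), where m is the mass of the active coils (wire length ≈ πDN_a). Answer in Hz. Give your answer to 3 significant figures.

93.1 Hz

k = Gd⁴/(8D³N_a) = (76.4×10³)(3.9⁴)/(8·35.0³·12) = 4.2941 N/mm = 4294.1 N/m
Wire length L = πDN_a = π·35.0·12 = 1319.5 mm
m = ρ·(πd²/4)·L = 7850 × 11.946×10⁻⁶ m² × 1.3195 m = 0.12373 kg
f_n = ½√(k/m) = 0.5·√(4294.1/0.12373) = 0.5·√(34705) = 93.146 Hz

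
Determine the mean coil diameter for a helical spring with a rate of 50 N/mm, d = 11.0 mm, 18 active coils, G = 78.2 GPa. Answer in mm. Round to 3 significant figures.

54.2 mm

D = (Gd⁴/(8N_a·k))^(1/3) = (78.2×10³·11.0⁴/(8·18·50))^(1/3)
  = (159018)^(1/3) = 54.1770 mm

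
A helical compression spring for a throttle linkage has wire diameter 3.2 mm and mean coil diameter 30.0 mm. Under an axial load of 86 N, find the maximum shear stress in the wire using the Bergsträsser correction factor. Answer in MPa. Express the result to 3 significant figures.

Spring index C = D/d = 30.0/3.2 = 9.3750
K_B = (4C+2)/(4C−3) = 39.500/34.500 = 1.1449
τ₀ = 8FD/(πd³) = 8·86·30.0/(π·3.2³) = 20640/102.94 = 200.5 MPa
τ_max = K·τ₀ = 1.1449 × 200.5 = 229.56 MPa

230 MPa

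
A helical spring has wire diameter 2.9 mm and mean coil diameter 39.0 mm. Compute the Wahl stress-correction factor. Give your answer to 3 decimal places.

C = D/d = 39.0/2.9 = 13.4483
K_W = (4C−1)/(4C−4) + 0.615/C = 52.793/49.793 + 0.0457 = 1.1060

1.106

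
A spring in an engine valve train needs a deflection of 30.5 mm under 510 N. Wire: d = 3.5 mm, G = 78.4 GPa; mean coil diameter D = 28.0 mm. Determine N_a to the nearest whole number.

Required rate k = F/δ = 510/30.5 = 16.721 N/mm
N_a = Gd⁴/(8D³k) = (78.4×10³ × 3.5⁴)/(8 × 28.0³ × 16.721)
    = 1.17649e+07 / 2.93653e+06 = 4.006 → 4 coils

4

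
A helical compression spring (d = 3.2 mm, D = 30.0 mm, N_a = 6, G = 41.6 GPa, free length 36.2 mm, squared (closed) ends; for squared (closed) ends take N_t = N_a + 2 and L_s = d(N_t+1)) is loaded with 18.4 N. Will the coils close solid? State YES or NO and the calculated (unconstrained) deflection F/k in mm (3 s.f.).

NO, δ = 5.47 mm

k = Gd⁴/(8D³N_a) = (41.6×10³)(3.2⁴)/(8·30.0³·6) = 3.3658 N/mm
N_t = 8; L_s = 3.2·9 = 28.8 mm; δ_solid = L₀ − L_s = 36.2 − 28.8 = 7.4 mm
δ = F/k = 18.4/3.3658 = 5.4668 mm
δ < δ_solid → spring does not go solid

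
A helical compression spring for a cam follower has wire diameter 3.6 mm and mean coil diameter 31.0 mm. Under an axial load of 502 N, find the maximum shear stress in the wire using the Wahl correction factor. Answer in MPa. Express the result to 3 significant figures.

994 MPa

Spring index C = D/d = 31.0/3.6 = 8.6111
K_W = (4C−1)/(4C−4) + 0.615/C = 33.444/30.444 + 0.0714 = 1.1700
τ₀ = 8FD/(πd³) = 8·502·31.0/(π·3.6³) = 124496/146.57 = 849.37 MPa
τ_max = K·τ₀ = 1.1700 × 849.37 = 993.73 MPa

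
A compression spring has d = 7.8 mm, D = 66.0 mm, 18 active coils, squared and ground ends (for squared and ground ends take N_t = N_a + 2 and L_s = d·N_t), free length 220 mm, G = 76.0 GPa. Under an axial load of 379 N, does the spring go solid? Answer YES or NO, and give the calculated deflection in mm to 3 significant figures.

k = Gd⁴/(8D³N_a) = (76.0×10³)(7.8⁴)/(8·66.0³·18) = 6.7951 N/mm
N_t = 20; L_s = 7.8·20 = 156 mm; δ_solid = L₀ − L_s = 220 − 156 = 64 mm
δ = F/k = 379/6.7951 = 55.775 mm
δ < δ_solid → spring does not go solid

NO, δ = 55.8 mm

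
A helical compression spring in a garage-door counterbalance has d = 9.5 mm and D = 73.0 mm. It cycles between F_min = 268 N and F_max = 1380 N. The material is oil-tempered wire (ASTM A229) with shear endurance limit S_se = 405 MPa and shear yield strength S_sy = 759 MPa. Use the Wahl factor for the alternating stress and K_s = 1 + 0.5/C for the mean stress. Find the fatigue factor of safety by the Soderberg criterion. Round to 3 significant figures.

1.65

C = D/d = 73.0/9.5 = 7.6842; K_W = (4C−1)/(4C−4)+0.615/C = 1.1922; K_s = 1+0.5/C = 1.0651
F_a = (F_max−F_min)/2 = 556 N; F_m = (F_max+F_min)/2 = 824 N
τ_a = K_W·8F_aD/(πd³) = 1.1922 × 120.55 = 143.72 MPa
τ_m = K_s·8F_mD/(πd³) = 1.0651 × 178.66 = 190.28 MPa
Soderberg: 1/n_f = τ_a/S_se + τ_m/S_sy = 143.72/405 + 190.28/759 = 0.35487 + 0.25070 = 0.60558
n_f = 1/0.60558 = 1.651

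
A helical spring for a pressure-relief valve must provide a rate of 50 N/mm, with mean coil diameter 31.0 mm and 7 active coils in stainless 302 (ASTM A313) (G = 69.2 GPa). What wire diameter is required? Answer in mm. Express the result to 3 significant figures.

5.89 mm

d = (8D³N_a·k / G)^(1/4) = (8·31.0³·7·50 / (69.2×10³))^0.25
  = (1205.4)^0.25 = 5.8923 mm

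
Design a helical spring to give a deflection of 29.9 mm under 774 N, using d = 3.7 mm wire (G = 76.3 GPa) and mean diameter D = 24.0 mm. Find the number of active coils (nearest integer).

Required rate k = F/δ = 774/29.9 = 25.886 N/mm
N_a = Gd⁴/(8D³k) = (76.3×10³ × 3.7⁴)/(8 × 24.0³ × 25.886)
    = 1.42998e+07 / 2.86282e+06 = 4.995 → 5 coils

5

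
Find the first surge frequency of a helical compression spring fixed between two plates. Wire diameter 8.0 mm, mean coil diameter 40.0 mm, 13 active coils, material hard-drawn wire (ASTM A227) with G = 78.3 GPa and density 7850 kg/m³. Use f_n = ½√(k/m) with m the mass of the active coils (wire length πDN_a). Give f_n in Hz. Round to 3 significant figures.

137 Hz

k = Gd⁴/(8D³N_a) = (78.3×10³)(8.0⁴)/(8·40.0³·13) = 48.185 N/mm = 48185 N/m
Wire length L = πDN_a = π·40.0·13 = 1633.6 mm
m = ρ·(πd²/4)·L = 7850 × 50.265×10⁻⁶ m² × 1.6336 m = 0.6446 kg
f_n = ½√(k/m) = 0.5·√(48185/0.6446) = 0.5·√(74751) = 136.7 Hz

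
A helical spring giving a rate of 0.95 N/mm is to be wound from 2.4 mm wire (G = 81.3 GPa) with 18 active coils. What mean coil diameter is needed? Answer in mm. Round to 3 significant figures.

27.0 mm

D = (Gd⁴/(8N_a·k))^(1/3) = (81.3×10³·2.4⁴/(8·18·0.95))^(1/3)
  = (19717.4)^(1/3) = 27.0157 mm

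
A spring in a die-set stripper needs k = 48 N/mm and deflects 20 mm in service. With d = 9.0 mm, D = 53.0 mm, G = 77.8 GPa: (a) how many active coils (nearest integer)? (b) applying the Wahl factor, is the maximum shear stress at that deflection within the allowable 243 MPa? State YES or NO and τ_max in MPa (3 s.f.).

N_a = Gd⁴/(8D³k) = (77.8×10³)(9.0⁴)/(8·53.0³·48) = 8.929 → N_a = 9
Actual rate k = Gd⁴/(8D³·9) = 47.62 N/mm
Working load F = kδ = 47.62·20 = 952.4 N
C = 53.0/9.0 = 5.8889; K_W = (4C−1)/(4C−4)+0.615/C = 1.2578
τ_max = K_W·8FD/(πd³) = 1.2578·176.32 = 221.79 MPa
τ_max ≤ 243 MPa → acceptable

(a) 9 coils; (b) YES, τ_max = 222 MPa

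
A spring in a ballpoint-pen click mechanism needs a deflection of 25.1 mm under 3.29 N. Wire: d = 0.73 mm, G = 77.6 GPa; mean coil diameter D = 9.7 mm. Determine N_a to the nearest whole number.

Required rate k = F/δ = 3.29/25.1 = 0.13108 N/mm
N_a = Gd⁴/(8D³k) = (77.6×10³ × 0.73⁴)/(8 × 9.7³ × 0.13108)
    = 22037 / 957.034 = 23.03 → 23 coils

23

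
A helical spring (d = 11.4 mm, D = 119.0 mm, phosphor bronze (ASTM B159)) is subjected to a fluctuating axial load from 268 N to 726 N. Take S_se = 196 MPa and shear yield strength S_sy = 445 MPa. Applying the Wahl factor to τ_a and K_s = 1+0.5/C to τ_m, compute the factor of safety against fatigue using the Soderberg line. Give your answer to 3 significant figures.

C = D/d = 119.0/11.4 = 10.4386; K_W = (4C−1)/(4C−4)+0.615/C = 1.1384; K_s = 1+0.5/C = 1.0479
F_a = (F_max−F_min)/2 = 229 N; F_m = (F_max+F_min)/2 = 497 N
τ_a = K_W·8F_aD/(πd³) = 1.1384 × 46.839 = 53.32 MPa
τ_m = K_s·8F_mD/(πd³) = 1.0479 × 101.66 = 106.52 MPa
Soderberg: 1/n_f = τ_a/S_se + τ_m/S_sy = 53.32/196 + 106.52/445 = 0.27204 + 0.23938 = 0.51142
n_f = 1/0.51142 = 1.955

1.96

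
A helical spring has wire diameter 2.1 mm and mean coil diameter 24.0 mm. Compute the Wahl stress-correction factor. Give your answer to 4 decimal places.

1.1257

C = D/d = 24.0/2.1 = 11.4286
K_W = (4C−1)/(4C−4) + 0.615/C = 44.714/41.714 + 0.0538 = 1.1257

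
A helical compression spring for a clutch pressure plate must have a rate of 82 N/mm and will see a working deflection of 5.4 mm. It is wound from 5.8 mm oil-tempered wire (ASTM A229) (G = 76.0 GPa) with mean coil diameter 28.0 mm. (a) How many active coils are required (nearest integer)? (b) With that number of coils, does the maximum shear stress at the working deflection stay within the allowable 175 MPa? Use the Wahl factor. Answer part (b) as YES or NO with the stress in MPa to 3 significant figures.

(a) 6 coils; (b) NO, τ_max = 213 MPa

N_a = Gd⁴/(8D³k) = (76.0×10³)(5.8⁴)/(8·28.0³·82) = 5.972 → N_a = 6
Actual rate k = Gd⁴/(8D³·6) = 81.623 N/mm
Working load F = kδ = 81.623·5.4 = 440.76 N
C = 28.0/5.8 = 4.8276; K_W = (4C−1)/(4C−4)+0.615/C = 1.3233
τ_max = K_W·8FD/(πd³) = 1.3233·161.07 = 213.15 MPa
τ_max > 175 MPa → exceeds allowable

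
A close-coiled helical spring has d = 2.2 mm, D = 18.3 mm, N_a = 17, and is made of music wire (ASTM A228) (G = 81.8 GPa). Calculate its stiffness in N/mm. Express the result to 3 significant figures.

2.30 N/mm

k = Gd⁴/(8D³N_a) = (81.8×10³ × 2.2⁴) / (8 × 18.3³ × 17)
  = 1.91621e+06 / 833474 = 2.2991 N/mm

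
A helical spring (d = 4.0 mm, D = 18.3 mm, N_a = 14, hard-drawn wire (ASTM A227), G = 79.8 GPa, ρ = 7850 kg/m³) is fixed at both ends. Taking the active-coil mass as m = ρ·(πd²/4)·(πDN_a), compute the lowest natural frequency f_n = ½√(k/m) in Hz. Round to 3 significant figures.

306 Hz

k = Gd⁴/(8D³N_a) = (79.8×10³)(4.0⁴)/(8·18.3³·14) = 29.763 N/mm = 29763 N/m
Wire length L = πDN_a = π·18.3·14 = 804.88 mm
m = ρ·(πd²/4)·L = 7850 × 12.566×10⁻⁶ m² × 0.80488 m = 0.079398 kg
f_n = ½√(k/m) = 0.5·√(29763/0.079398) = 0.5·√(3.7485e+05) = 306.13 Hz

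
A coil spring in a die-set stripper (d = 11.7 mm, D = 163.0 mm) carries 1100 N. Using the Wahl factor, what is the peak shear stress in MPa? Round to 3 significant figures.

314 MPa

Spring index C = D/d = 163.0/11.7 = 13.9316
K_W = (4C−1)/(4C−4) + 0.615/C = 54.726/51.726 + 0.0441 = 1.1021
τ₀ = 8FD/(πd³) = 8·1100·163.0/(π·11.7³) = 1.4344e+06/5031.6 = 285.08 MPa
τ_max = K·τ₀ = 1.1021 × 285.08 = 314.2 MPa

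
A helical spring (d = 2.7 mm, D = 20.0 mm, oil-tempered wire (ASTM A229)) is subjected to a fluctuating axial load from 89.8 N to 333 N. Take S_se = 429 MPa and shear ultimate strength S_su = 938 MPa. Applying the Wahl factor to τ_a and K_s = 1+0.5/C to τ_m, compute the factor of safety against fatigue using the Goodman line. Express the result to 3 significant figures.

C = D/d = 20.0/2.7 = 7.4074; K_W = (4C−1)/(4C−4)+0.615/C = 1.2001; K_s = 1+0.5/C = 1.0675
F_a = (F_max−F_min)/2 = 121.6 N; F_m = (F_max+F_min)/2 = 211.4 N
τ_a = K_W·8F_aD/(πd³) = 1.2001 × 314.64 = 377.59 MPa
τ_m = K_s·8F_mD/(πd³) = 1.0675 × 547 = 583.92 MPa
Goodman: 1/n_f = τ_a/S_se + τ_m/S_su = 377.59/429 + 583.92/938 = 0.88017 + 0.62251 = 1.5027
n_f = 1/1.5027 = 0.6655

0.665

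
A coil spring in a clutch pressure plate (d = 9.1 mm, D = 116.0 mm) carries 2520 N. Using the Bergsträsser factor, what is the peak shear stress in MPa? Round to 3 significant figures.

1090 MPa

Spring index C = D/d = 116.0/9.1 = 12.7473
K_B = (4C+2)/(4C−3) = 52.989/47.989 = 1.1042
τ₀ = 8FD/(πd³) = 8·2520·116.0/(π·9.1³) = 2.33856e+06/2367.4 = 987.81 MPa
τ_max = K·τ₀ = 1.1042 × 987.81 = 1090.7 MPa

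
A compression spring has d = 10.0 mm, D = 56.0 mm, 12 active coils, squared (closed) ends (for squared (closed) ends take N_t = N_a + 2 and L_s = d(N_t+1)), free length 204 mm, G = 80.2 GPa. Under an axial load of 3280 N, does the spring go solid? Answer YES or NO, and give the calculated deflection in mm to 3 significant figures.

k = Gd⁴/(8D³N_a) = (80.2×10³)(10.0⁴)/(8·56.0³·12) = 47.571 N/mm
N_t = 14; L_s = 10.0·15 = 150 mm; δ_solid = L₀ − L_s = 204 − 150 = 54 mm
δ = F/k = 3280/47.571 = 68.95 mm
δ ≥ δ_solid → spring goes solid

YES, δ = 69.0 mm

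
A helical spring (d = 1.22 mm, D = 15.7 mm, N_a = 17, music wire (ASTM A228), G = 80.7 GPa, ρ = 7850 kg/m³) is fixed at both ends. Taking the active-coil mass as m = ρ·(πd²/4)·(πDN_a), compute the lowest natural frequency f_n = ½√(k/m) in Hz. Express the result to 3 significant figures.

105 Hz

k = Gd⁴/(8D³N_a) = (80.7×10³)(1.22⁴)/(8·15.7³·17) = 0.33968 N/mm = 339.68 N/m
Wire length L = πDN_a = π·15.7·17 = 838.49 mm
m = ρ·(πd²/4)·L = 7850 × 1.169×10⁻⁶ m² × 0.83849 m = 0.0076945 kg
f_n = ½√(k/m) = 0.5·√(339.68/0.0076945) = 0.5·√(44147) = 105.06 Hz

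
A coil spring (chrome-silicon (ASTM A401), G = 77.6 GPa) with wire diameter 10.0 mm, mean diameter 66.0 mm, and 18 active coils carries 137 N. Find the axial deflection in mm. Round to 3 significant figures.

k = Gd⁴/(8D³N_a) = (77.6×10³)(10.0⁴)/(8·66.0³·18) = 18.744 N/mm
δ = F/k = 137 / 18.744 = 7.3089 mm

7.31 mm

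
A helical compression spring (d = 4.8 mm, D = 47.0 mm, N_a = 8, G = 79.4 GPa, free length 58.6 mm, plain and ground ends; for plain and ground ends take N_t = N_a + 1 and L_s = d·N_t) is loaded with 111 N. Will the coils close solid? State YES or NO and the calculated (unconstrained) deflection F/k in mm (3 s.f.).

YES, δ = 17.5 mm

k = Gd⁴/(8D³N_a) = (79.4×10³)(4.8⁴)/(8·47.0³·8) = 6.3433 N/mm
N_t = 9; L_s = 4.8·9 = 43.2 mm; δ_solid = L₀ − L_s = 58.6 − 43.2 = 15.4 mm
δ = F/k = 111/6.3433 = 17.499 mm
δ ≥ δ_solid → spring goes solid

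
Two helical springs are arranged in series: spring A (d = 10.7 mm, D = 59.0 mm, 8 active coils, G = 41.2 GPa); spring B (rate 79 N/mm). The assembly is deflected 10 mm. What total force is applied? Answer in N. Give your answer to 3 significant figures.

k_A = Gd⁴/(8D³N_a) = (41.2×10³)(10.7⁴)/(8·59.0³·8) = 41.086 N/mm
Series: 1/k_eq = 1/41.086 + 1/79 = 0.036997; k_eq = 27.029 N/mm
F = k_eq·δ = 27.029·10 = 270.29 N

270 N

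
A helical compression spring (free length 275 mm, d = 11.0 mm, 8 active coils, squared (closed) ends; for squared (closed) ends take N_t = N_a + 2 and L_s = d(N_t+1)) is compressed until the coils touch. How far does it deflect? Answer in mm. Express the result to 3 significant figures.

154 mm

N_t = 10; L_s = 11.0·11 = 121 mm
δ_solid = L₀ − L_s = 275 − 121 = 154 mm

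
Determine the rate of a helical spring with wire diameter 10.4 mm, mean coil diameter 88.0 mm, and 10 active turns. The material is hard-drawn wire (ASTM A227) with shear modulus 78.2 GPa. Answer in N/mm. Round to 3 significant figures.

k = Gd⁴/(8D³N_a) = (78.2×10³ × 10.4⁴) / (8 × 88.0³ × 10)
  = 9.14829e+08 / 5.45178e+07 = 16.78 N/mm

16.8 N/mm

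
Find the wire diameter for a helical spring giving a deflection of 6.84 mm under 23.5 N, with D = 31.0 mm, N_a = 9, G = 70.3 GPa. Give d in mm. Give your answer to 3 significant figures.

Required rate k = F/δ = 23.5/6.84 = 3.4357 N/mm
d = (8D³N_a·k / G)^(1/4) = (8·31.0³·9·3.4357 / (70.3×10³))^0.25
  = (104.83)^0.25 = 3.1998 mm

3.20 mm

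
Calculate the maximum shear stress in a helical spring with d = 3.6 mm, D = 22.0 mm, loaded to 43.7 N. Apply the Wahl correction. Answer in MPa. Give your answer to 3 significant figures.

65.5 MPa

Spring index C = D/d = 22.0/3.6 = 6.1111
K_W = (4C−1)/(4C−4) + 0.615/C = 23.444/20.444 + 0.1006 = 1.2474
τ₀ = 8FD/(πd³) = 8·43.7·22.0/(π·3.6³) = 7691.2/146.57 = 52.473 MPa
τ_max = K·τ₀ = 1.2474 × 52.473 = 65.454 MPa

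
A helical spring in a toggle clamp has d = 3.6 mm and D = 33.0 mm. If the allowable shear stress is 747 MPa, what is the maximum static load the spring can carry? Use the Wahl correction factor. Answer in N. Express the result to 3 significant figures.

C = D/d = 33.0/3.6 = 9.1667
K_W = (4C−1)/(4C−4) + 0.615/C = 35.667/32.667 + 0.0671 = 1.1589
τ_max = K·8FD/(πd³) → F_max = τ_allow·πd³/(8DK)
F_max = 747·π·3.6³/(8·33.0·1.1589) = 1.0949e+05/305.96 = 357.86 N

358 N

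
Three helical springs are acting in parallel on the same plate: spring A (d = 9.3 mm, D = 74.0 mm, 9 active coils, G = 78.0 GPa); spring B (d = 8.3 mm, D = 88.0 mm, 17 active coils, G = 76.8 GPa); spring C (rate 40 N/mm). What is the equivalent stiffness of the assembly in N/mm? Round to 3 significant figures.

k_A = Gd⁴/(8D³N_a) = (78.0×10³)(9.3⁴)/(8·74.0³·9) = 19.999 N/mm
k_B = Gd⁴/(8D³N_a) = (76.8×10³)(8.3⁴)/(8·88.0³·17) = 3.9327 N/mm
Parallel: k_eq = 19.999 + 3.9327 + 40 = 63.931 N/mm

63.9 N/mm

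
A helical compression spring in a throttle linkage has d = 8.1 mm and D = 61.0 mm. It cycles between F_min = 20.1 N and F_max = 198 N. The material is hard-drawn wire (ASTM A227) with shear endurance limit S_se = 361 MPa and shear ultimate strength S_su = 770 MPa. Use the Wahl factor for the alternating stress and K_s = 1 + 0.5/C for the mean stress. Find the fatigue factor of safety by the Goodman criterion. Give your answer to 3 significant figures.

C = D/d = 61.0/8.1 = 7.5309; K_W = (4C−1)/(4C−4)+0.615/C = 1.1965; K_s = 1+0.5/C = 1.0664
F_a = (F_max−F_min)/2 = 88.95 N; F_m = (F_max+F_min)/2 = 109.05 N
τ_a = K_W·8F_aD/(πd³) = 1.1965 × 25.999 = 31.108 MPa
τ_m = K_s·8F_mD/(πd³) = 1.0664 × 31.874 = 33.991 MPa
Goodman: 1/n_f = τ_a/S_se + τ_m/S_su = 31.108/361 + 33.991/770 = 0.08617 + 0.04414 = 0.13032
n_f = 1/0.13032 = 7.674

7.67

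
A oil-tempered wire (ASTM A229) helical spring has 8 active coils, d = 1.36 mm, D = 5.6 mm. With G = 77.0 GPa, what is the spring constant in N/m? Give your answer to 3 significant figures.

k = Gd⁴/(8D³N_a) = (77.0×10³ × 1.36⁴) / (8 × 5.6³ × 8)
  = 263419 / 11239.4 = 23.437 N/mm = 23437 N/m

23400 N/m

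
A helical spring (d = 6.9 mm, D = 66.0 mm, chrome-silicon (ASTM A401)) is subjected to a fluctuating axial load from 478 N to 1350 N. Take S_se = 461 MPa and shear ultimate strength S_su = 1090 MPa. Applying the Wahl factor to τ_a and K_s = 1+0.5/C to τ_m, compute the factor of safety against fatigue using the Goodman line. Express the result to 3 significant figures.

C = D/d = 66.0/6.9 = 9.5652; K_W = (4C−1)/(4C−4)+0.615/C = 1.1519; K_s = 1+0.5/C = 1.0523
F_a = (F_max−F_min)/2 = 436 N; F_m = (F_max+F_min)/2 = 914 N
τ_a = K_W·8F_aD/(πd³) = 1.1519 × 223.06 = 256.93 MPa
τ_m = K_s·8F_mD/(πd³) = 1.0523 × 467.61 = 492.05 MPa
Goodman: 1/n_f = τ_a/S_se + τ_m/S_su = 256.93/461 + 492.05/1090 = 0.55734 + 0.45142 = 1.0088
n_f = 1/1.0088 = 0.9913

0.991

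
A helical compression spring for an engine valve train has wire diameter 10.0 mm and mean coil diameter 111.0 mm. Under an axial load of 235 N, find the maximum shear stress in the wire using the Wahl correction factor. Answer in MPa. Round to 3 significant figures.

Spring index C = D/d = 111.0/10.0 = 11.1000
K_W = (4C−1)/(4C−4) + 0.615/C = 43.400/40.400 + 0.0554 = 1.1297
τ₀ = 8FD/(πd³) = 8·235·111.0/(π·10.0³) = 208680/3141.6 = 66.425 MPa
τ_max = K·τ₀ = 1.1297 × 66.425 = 75.038 MPa

75.0 MPa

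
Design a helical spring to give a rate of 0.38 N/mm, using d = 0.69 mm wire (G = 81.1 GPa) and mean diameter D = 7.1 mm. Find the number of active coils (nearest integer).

N_a = Gd⁴/(8D³k) = (81.1×10³ × 0.69⁴)/(8 × 7.1³ × 0.38)
    = 18383 / 1088.05 = 16.9 → 17 coils

17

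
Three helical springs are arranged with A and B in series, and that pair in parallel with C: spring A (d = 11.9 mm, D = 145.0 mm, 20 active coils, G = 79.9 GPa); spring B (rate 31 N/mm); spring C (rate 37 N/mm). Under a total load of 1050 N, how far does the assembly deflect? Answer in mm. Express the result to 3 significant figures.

26.3 mm

k_A = Gd⁴/(8D³N_a) = (79.9×10³)(11.9⁴)/(8·145.0³·20) = 3.2848 N/mm
Springs A,B series: k_AB = 1/(1/3.2848+1/31) = 2.9701 N/mm; parallel with C: k_eq = 2.9701+37 = 39.97 N/mm
δ = F/k_eq = 1050/39.97 = 26.27 mm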